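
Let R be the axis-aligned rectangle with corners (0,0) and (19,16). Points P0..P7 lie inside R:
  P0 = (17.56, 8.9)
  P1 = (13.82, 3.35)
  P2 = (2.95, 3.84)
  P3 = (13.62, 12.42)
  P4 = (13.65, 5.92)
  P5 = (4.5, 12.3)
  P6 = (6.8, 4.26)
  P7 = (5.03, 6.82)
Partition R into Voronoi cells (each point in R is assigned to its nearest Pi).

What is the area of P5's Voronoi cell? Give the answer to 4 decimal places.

1. box [0,19]×[0,16]: [(0, 0) (19, 0) (19, 16) (0, 16)]
2. ⊥bis P5·P0 via (11.03,10.6): [(0, 0) (8.2704, 0) (12.4358, 16) (0, 16)]  |A|=165.65
3. ⊥bis P5·P1 via (9.16,7.825): [(0, 0) (1.6456, 0) (10.7344, 9.4645) (12.4358, 16) (0, 16)]  |A|=134.3
4. ⊥bis P5·P2 via (3.725,8.07): [(0, 8.7525) (8.5469, 7.1866) (10.7344, 9.4645) (12.4358, 16) (0, 16)]  |A|=90.9834
5. ⊥bis P5·P3 via (9.06,12.36): [(0, 8.7525) (8.5469, 7.1866) (9.1202, 7.7836) (9.0121, 16) (0, 16)]  |A|=73.0734
6. ⊥bis P5·P4 via (9.075,9.11): [(0, 8.7525) (7.8259, 7.3186) (9.1022, 9.1491) (9.0121, 16) (0, 16)]  |A|=71.9324
7. ⊥bis P5·P6 via (5.65,8.28): [(0, 8.7525) (4.451, 7.937) (9.1007, 9.2671) (9.0121, 16) (0, 16)]  |A|=68.1735
8. ⊥bis P5·P7 via (4.765,9.56): [(0, 9.0992) (9.0913, 9.9784) (9.0121, 16) (0, 16)]  |A|=58.5025
9. canonical 4-gon: [(0, 9.0992) (9.0913, 9.9784) (9.0121, 16) (0, 16)]
10. shoelace: 58.5025

Area of P5's cell: 58.5025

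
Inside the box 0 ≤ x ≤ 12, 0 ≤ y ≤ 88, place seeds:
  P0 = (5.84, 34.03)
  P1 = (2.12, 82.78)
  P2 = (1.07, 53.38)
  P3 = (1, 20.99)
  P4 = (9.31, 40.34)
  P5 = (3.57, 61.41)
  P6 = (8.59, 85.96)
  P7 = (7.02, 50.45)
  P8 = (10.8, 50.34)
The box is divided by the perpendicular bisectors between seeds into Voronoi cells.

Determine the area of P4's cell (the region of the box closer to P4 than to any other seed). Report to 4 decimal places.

Area of P4's cell: 80.2811

1. box [0,12]×[0,88]: [(0, 0) (12, 0) (12, 88) (0, 88)]
2. ⊥bis P4·P0 via (7.575,37.185): [(0, 41.3506) (12, 34.7516) (12, 88) (0, 88)]  |A|=599.3865
3. ⊥bis P4·P1 via (5.715,61.56): [(0, 60.5918) (0, 41.3506) (12, 34.7516) (12, 62.6248)]  |A|=282.6859
4. ⊥bis P4·P2 via (5.19,46.86): [(0, 43.5804) (0, 41.3506) (12, 34.7516) (12, 51.1633)]  |A|=111.8486
5. ⊥bis P4·P3 via (5.155,30.665): [(0, 43.5804) (0, 41.3506) (12, 34.7516) (12, 51.1633)]  |A|=111.8486
6. ⊥bis P4·P5 via (6.44,50.875): [(0, 43.5804) (0, 41.3506) (12, 34.7516) (12, 51.1633)]  |A|=111.8486
7. ⊥bis P4·P6 via (8.95,63.15): [(0, 43.5804) (0, 41.3506) (12, 34.7516) (12, 51.1633)]  |A|=111.8486
8. ⊥bis P4·P7 via (8.165,45.395): [(0, 43.5456) (0, 41.3506) (12, 34.7516) (12, 46.2637)]  |A|=82.2418
9. ⊥bis P4·P8 via (10.055,45.34): [(8.7685, 45.5317) (0, 43.5456) (0, 41.3506) (12, 34.7516) (12, 45.0502)]  |A|=80.2811
10. canonical 5-gon: [(8.7685, 45.5317) (0, 43.5456) (0, 41.3506) (12, 34.7516) (12, 45.0502)]
11. shoelace: 80.2811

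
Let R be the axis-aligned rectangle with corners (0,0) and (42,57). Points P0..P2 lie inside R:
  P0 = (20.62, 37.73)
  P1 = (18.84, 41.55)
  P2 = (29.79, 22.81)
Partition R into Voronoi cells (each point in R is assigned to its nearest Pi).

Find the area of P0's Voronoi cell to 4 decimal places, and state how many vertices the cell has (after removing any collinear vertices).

1. box [0,42]×[0,57]: [(0, 0) (42, 0) (42, 57) (0, 57)]
2. ⊥bis P0·P1 via (19.73,39.64): [(0, 30.4464) (0, 0) (42, 0) (42, 50.0171)]  |A|=1689.7348
3. ⊥bis P0·P2 via (25.205,30.27): [(0, 30.4464) (0, 14.7787) (42, 40.5924) (42, 50.0171)]  |A|=526.9413
4. canonical 4-gon: [(0, 30.4464) (0, 14.7787) (42, 40.5924) (42, 50.0171)]
5. shoelace: 526.9413

Area of P0's cell: 526.9413 (4 vertices)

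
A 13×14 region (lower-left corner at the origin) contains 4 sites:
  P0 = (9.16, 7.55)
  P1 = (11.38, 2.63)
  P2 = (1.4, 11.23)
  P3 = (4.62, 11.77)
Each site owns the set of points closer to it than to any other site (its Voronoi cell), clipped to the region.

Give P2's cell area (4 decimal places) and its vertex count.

Area of P2's cell: 39.3223 (6 vertices)

1. box [0,13]×[0,14]: [(0, 0) (13, 0) (13, 14) (0, 14)]
2. ⊥bis P2·P0 via (5.28,9.39): [(0, 0) (0.827, 0) (7.4662, 14) (0, 14)]  |A|=58.0524
3. ⊥bis P2·P1 via (6.39,6.93): [(0, 0) (0.4183, 0) (1.3273, 1.0549) (7.4662, 14) (0, 14)]  |A|=57.8368
4. ⊥bis P2·P3 via (3.01,11.5): [(0, 0) (0.4183, 0) (1.3273, 1.0549) (3.8644, 6.405) (2.5907, 14) (0, 14)]  |A|=39.3223
5. canonical 6-gon: [(0, 0) (0.4183, 0) (1.3273, 1.0549) (3.8644, 6.405) (2.5907, 14) (0, 14)]
6. shoelace: 39.3223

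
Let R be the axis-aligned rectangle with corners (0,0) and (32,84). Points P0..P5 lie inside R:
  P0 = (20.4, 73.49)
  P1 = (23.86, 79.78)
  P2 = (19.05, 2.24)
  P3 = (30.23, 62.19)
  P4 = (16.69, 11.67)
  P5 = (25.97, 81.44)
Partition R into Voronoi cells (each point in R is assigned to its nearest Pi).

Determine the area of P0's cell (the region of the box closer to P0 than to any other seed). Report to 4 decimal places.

Area of P0's cell: 629.7452

1. box [0,32]×[0,84]: [(0, 0) (32, 0) (32, 84) (0, 84)]
2. ⊥bis P0·P1 via (22.13,76.635): [(0, 0) (32, 0) (32, 71.2057) (8.741, 84) (0, 84)]  |A|=2539.209
3. ⊥bis P0·P2 via (19.725,37.865): [(0, 38.2387) (32, 37.6324) (32, 71.2057) (8.741, 84) (0, 84)]  |A|=1325.2705
4. ⊥bis P0·P3 via (25.315,67.84): [(0, 45.8182) (30.2749, 72.1547) (8.741, 84) (0, 84)]  |A|=629.7452
5. ⊥bis P0·P4 via (18.545,42.58): [(0, 45.8182) (30.2749, 72.1547) (8.741, 84) (0, 84)]  |A|=629.7452
6. ⊥bis P0·P5 via (23.185,77.465): [(0, 45.8182) (30.2749, 72.1547) (8.741, 84) (0, 84)]  |A|=629.7452
7. canonical 4-gon: [(0, 45.8182) (30.2749, 72.1547) (8.741, 84) (0, 84)]
8. shoelace: 629.7452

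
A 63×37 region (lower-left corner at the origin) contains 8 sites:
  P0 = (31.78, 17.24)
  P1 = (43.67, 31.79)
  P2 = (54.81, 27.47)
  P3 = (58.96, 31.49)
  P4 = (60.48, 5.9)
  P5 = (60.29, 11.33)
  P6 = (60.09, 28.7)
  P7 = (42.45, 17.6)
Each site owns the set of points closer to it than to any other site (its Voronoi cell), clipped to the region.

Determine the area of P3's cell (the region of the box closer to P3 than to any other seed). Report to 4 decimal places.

Area of P3's cell: 66.8327

1. box [0,63]×[0,37]: [(0, 0) (63, 0) (63, 37) (0, 37)]
2. ⊥bis P3·P0 via (45.37,24.365): [(58.1441, 0) (63, 0) (63, 37) (38.7457, 37)]  |A|=538.5381
3. ⊥bis P3·P1 via (51.315,31.64): [(50.9629, 13.6972) (58.1441, 0) (63, 0) (63, 37) (51.4202, 37)]  |A|=390.8626
4. ⊥bis P3·P2 via (56.885,29.48): [(51.384, 35.1588) (63, 23.1673) (63, 37) (51.4202, 37)]  |A|=91.0004
5. ⊥bis P3·P4 via (59.72,18.695): [(51.384, 35.1588) (63, 23.1673) (63, 37) (51.4202, 37)]  |A|=91.0004
6. ⊥bis P3·P5 via (59.625,21.41): [(51.384, 35.1588) (63, 23.1673) (63, 37) (51.4202, 37)]  |A|=91.0004
7. ⊥bis P3·P6 via (59.525,30.095): [(51.384, 35.1588) (57.201, 29.1538) (63, 31.5024) (63, 37) (51.4202, 37)]  |A|=66.8327
8. ⊥bis P3·P7 via (50.705,24.545): [(51.384, 35.1588) (57.201, 29.1538) (63, 31.5024) (63, 37) (51.4202, 37)]  |A|=66.8327
9. canonical 5-gon: [(51.384, 35.1588) (57.201, 29.1538) (63, 31.5024) (63, 37) (51.4202, 37)]
10. shoelace: 66.8327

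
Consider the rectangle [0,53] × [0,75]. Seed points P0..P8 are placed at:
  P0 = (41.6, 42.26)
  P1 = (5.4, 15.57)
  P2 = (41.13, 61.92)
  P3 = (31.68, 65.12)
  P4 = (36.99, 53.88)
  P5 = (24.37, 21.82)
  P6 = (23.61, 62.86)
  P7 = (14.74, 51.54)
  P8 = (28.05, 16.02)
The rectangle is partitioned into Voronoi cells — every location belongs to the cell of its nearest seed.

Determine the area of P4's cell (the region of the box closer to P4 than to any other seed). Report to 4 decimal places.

1. box [0,53]×[0,75]: [(0, 0) (53, 0) (53, 75) (0, 75)]
2. ⊥bis P4·P0 via (39.295,48.07): [(0, 32.4805) (53, 53.5072) (53, 75) (0, 75)]  |A|=1696.3263
3. ⊥bis P4·P1 via (21.195,34.725): [(0, 52.2022) (16.1478, 38.8868) (53, 53.5072) (53, 75) (0, 75)]  |A|=1537.0953
4. ⊥bis P4·P2 via (39.06,57.9): [(0, 52.2022) (16.1478, 38.8868) (49.9449, 52.2951) (5.8513, 75) (0, 75)]  |A|=969.0105
5. ⊥bis P4·P3 via (34.335,59.5): [(6.8794, 46.5294) (16.1478, 38.8868) (49.9449, 52.2951) (35.1787, 59.8986)]  |A|=397.577
6. ⊥bis P4·P5 via (30.68,37.85): [(7.6754, 46.9055) (22.0736, 41.2378) (49.9449, 52.2951) (35.1787, 59.8986)]  |A|=359.0753
7. ⊥bis P4·P6 via (30.3,58.37): [(29.5372, 57.2334) (19.4855, 42.2566) (22.0736, 41.2378) (49.9449, 52.2951) (35.1787, 59.8986)]  |A|=247.2719
8. ⊥bis P4·P7 via (25.865,52.71): [(29.5372, 57.2334) (25.9512, 51.8904) (26.8713, 43.1412) (49.9449, 52.2951) (35.1787, 59.8986)]  |A|=209.6475
9. ⊥bis P4·P8 via (32.52,34.95): [(29.5372, 57.2334) (25.9512, 51.8904) (26.8713, 43.1412) (49.9449, 52.2951) (35.1787, 59.8986)]  |A|=209.6475
10. canonical 5-gon: [(29.5372, 57.2334) (25.9512, 51.8904) (26.8713, 43.1412) (49.9449, 52.2951) (35.1787, 59.8986)]
11. shoelace: 209.6475

Area of P4's cell: 209.6475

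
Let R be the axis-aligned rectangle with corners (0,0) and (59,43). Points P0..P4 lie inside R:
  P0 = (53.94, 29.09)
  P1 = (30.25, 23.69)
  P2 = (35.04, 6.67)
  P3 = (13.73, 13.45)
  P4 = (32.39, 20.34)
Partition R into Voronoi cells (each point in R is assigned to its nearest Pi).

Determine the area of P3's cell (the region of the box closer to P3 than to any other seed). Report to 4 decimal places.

1. box [0,59]×[0,43]: [(0, 0) (59, 0) (59, 43) (0, 43)]
2. ⊥bis P3·P0 via (33.835,21.27): [(0, 0) (42.1081, 0) (25.3829, 43) (0, 43)]  |A|=1451.0582
3. ⊥bis P3·P1 via (21.99,18.57): [(0, 0) (33.5007, 0) (6.8469, 43) (0, 43)]  |A|=867.4745
4. ⊥bis P3·P2 via (24.385,10.06): [(0, 0) (21.1843, 0) (25.3618, 13.1303) (6.8469, 43) (0, 43)]  |A|=786.6157
5. ⊥bis P3·P4 via (23.06,16.895): [(0, 0) (21.1843, 0) (24.9398, 11.8039) (23.1068, 16.7683) (6.8469, 43) (0, 43)]  |A|=784.3525
6. canonical 6-gon: [(0, 0) (21.1843, 0) (24.9398, 11.8039) (23.1068, 16.7683) (6.8469, 43) (0, 43)]
7. shoelace: 784.3525

Area of P3's cell: 784.3525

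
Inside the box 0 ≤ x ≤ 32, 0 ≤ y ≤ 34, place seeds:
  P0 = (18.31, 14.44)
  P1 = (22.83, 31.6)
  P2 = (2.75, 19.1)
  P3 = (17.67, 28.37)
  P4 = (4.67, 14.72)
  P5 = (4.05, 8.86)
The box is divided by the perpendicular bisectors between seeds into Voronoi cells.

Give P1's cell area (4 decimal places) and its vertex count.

1. box [0,32]×[0,34]: [(0, 0) (32, 0) (32, 34) (0, 34)]
2. ⊥bis P1·P0 via (20.57,23.02): [(0, 28.4382) (32, 20.0093) (32, 34) (0, 34)]  |A|=312.8399
3. ⊥bis P1·P2 via (12.79,25.35): [(12.999, 25.0142) (32, 20.0093) (32, 34) (7.4053, 34)]  |A|=243.4198
4. ⊥bis P1·P3 via (20.25,29.985): [(25.4075, 21.7458) (32, 20.0093) (32, 34) (17.7367, 34)]  |A|=133.5094
5. ⊥bis P1·P4 via (13.75,23.16): [(25.4075, 21.7458) (32, 20.0093) (32, 34) (17.7367, 34)]  |A|=133.5094
6. ⊥bis P1·P5 via (13.44,20.23): [(25.4075, 21.7458) (32, 20.0093) (32, 34) (17.7367, 34)]  |A|=133.5094
7. canonical 4-gon: [(25.4075, 21.7458) (32, 20.0093) (32, 34) (17.7367, 34)]
8. shoelace: 133.5094

Area of P1's cell: 133.5094 (4 vertices)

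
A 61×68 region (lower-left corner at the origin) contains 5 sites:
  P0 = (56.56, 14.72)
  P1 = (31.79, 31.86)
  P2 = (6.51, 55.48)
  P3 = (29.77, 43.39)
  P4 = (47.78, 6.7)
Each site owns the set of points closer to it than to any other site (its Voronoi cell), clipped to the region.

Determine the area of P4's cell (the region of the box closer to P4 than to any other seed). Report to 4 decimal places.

Area of P4's cell: 553.7508

1. box [0,61]×[0,68]: [(0, 0) (61, 0) (61, 68) (0, 68)]
2. ⊥bis P4·P0 via (52.17,10.71): [(0, 67.8238) (0, 0) (61, 0) (61, 1.0432)]  |A|=2100.4445
3. ⊥bis P4·P1 via (39.785,19.28): [(42.6681, 21.1123) (9.4482, 0) (61, 0) (61, 1.0432)]  |A|=553.7508
4. ⊥bis P4·P2 via (27.145,31.09): [(42.6681, 21.1123) (9.4482, 0) (61, 0) (61, 1.0432)]  |A|=553.7508
5. ⊥bis P4·P3 via (38.775,25.045): [(42.6681, 21.1123) (9.4482, 0) (61, 0) (61, 1.0432)]  |A|=553.7508
6. canonical 4-gon: [(42.6681, 21.1123) (9.4482, 0) (61, 0) (61, 1.0432)]
7. shoelace: 553.7508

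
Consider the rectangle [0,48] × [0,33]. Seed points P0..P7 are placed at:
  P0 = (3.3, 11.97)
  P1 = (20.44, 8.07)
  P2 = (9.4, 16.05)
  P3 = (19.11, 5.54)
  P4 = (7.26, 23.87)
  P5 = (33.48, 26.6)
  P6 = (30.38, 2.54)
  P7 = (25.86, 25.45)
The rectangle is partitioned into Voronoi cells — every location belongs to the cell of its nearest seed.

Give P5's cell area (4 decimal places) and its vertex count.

1. box [0,48]×[0,33]: [(0, 0) (48, 0) (48, 33) (0, 33)]
2. ⊥bis P5·P0 via (18.39,19.285): [(27.7386, 0) (48, 0) (48, 33) (11.7415, 33)]  |A|=932.5783
3. ⊥bis P5·P1 via (26.96,17.335): [(15.3875, 25.4789) (48, 2.5287) (48, 33) (11.7415, 33)]  |A|=633.2262
4. ⊥bis P5·P2 via (21.44,21.325): [(21.5068, 21.1726) (48, 2.5287) (48, 33) (16.3249, 33)]  |A|=590.9596
5. ⊥bis P5·P3 via (26.295,16.07): [(21.5068, 21.1726) (48, 2.5287) (48, 33) (16.3249, 33)]  |A|=590.9596
6. ⊥bis P5·P4 via (20.37,25.235): [(20.5705, 23.3097) (21.5068, 21.1726) (48, 2.5287) (48, 33) (19.5615, 33)]  |A|=575.2777
7. ⊥bis P5·P6 via (31.93,14.57): [(20.5705, 23.3097) (21.5068, 21.1726) (30.6558, 14.7342) (48, 12.4995) (48, 33) (19.5615, 33)]  |A|=488.8099
8. ⊥bis P5·P7 via (29.67,26.025): [(31.3882, 14.6398) (48, 12.4995) (48, 33) (28.6173, 33)]  |A|=348.2097
9. canonical 4-gon: [(31.3882, 14.6398) (48, 12.4995) (48, 33) (28.6173, 33)]
10. shoelace: 348.2097

Area of P5's cell: 348.2097 (4 vertices)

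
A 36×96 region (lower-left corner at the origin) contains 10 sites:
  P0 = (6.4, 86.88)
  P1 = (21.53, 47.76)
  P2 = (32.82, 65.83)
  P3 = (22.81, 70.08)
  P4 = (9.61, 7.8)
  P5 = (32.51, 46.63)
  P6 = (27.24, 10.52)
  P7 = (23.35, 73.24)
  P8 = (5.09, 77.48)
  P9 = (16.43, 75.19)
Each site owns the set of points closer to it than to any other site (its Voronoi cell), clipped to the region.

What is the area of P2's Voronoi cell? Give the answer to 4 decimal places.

Area of P2's cell: 170.4930

1. box [0,36]×[0,96]: [(0, 0) (36, 0) (36, 96) (0, 96)]
2. ⊥bis P2·P0 via (19.61,76.355): [(0, 51.7424) (0, 0) (36, 0) (36, 96) (35.2621, 96)]  |A|=2675.6923
3. ⊥bis P2·P1 via (27.175,56.795): [(11.7194, 66.4515) (36, 51.2812) (36, 96) (35.2621, 96)]  |A|=553.8011
4. ⊥bis P2·P3 via (27.815,67.955): [(23.936, 58.8187) (36, 51.2812) (36, 87.2331)]  |A|=216.8624
5. ⊥bis P2·P4 via (21.215,36.815): [(23.936, 58.8187) (36, 51.2812) (36, 87.2331)]  |A|=216.8624
6. ⊥bis P2·P5 via (32.665,56.23): [(23.936, 58.8187) (27.9577, 56.306) (36, 56.1762) (36, 87.2331)]  |A|=197.179
7. ⊥bis P2·P6 via (30.03,38.175): [(23.936, 58.8187) (27.9577, 56.306) (36, 56.1762) (36, 87.2331)]  |A|=197.179
8. ⊥bis P2·P7 via (28.085,69.535): [(28.9613, 70.655) (23.936, 58.8187) (27.9577, 56.306) (36, 56.1762) (36, 79.6504)]  |A|=170.493
9. ⊥bis P2·P8 via (18.955,71.655): [(28.9613, 70.655) (23.936, 58.8187) (27.9577, 56.306) (36, 56.1762) (36, 79.6504)]  |A|=170.493
10. ⊥bis P2·P9 via (24.625,70.51): [(28.9613, 70.655) (23.936, 58.8187) (27.9577, 56.306) (36, 56.1762) (36, 79.6504)]  |A|=170.493
11. canonical 5-gon: [(28.9613, 70.655) (23.936, 58.8187) (27.9577, 56.306) (36, 56.1762) (36, 79.6504)]
12. shoelace: 170.493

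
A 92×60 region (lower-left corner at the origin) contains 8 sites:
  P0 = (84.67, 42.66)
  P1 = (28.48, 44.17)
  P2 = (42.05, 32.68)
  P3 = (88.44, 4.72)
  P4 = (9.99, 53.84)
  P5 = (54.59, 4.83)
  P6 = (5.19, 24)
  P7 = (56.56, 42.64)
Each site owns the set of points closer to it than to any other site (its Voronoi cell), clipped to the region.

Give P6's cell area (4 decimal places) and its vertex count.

1. box [0,92]×[0,60]: [(0, 0) (92, 0) (92, 60) (0, 60)]
2. ⊥bis P6·P0 via (44.93,33.33): [(0, 0) (52.7551, 0) (38.6685, 60) (0, 60)]  |A|=2742.7083
3. ⊥bis P6·P1 via (16.835,34.085): [(0, 53.5241) (0, 0) (46.3539, 0)]  |A|=1240.5251
4. ⊥bis P6·P2 via (23.62,28.34): [(24.2958, 25.4701) (0, 53.5241) (0, 0) (30.2937, 0)]  |A|=1035.9976
5. ⊥bis P6·P3 via (46.815,14.36): [(24.2958, 25.4701) (0, 53.5241) (0, 0) (30.2937, 0)]  |A|=1035.9976
6. ⊥bis P6·P4 via (7.59,38.92): [(24.2958, 25.4701) (13.4663, 37.9747) (0, 40.1409) (0, 0) (30.2937, 0)]  |A|=945.8861
7. ⊥bis P6·P5 via (29.89,14.415): [(28.0287, 9.6184) (24.2958, 25.4701) (13.4663, 37.9747) (0, 40.1409) (0, 0) (24.2962, 0)]  |A|=917.0429
8. ⊥bis P6·P7 via (30.875,33.32): [(28.0287, 9.6184) (24.2958, 25.4701) (13.4663, 37.9747) (0, 40.1409) (0, 0) (24.2962, 0)]  |A|=917.0429
9. canonical 6-gon: [(28.0287, 9.6184) (24.2958, 25.4701) (13.4663, 37.9747) (0, 40.1409) (0, 0) (24.2962, 0)]
10. shoelace: 917.0429

Area of P6's cell: 917.0429 (6 vertices)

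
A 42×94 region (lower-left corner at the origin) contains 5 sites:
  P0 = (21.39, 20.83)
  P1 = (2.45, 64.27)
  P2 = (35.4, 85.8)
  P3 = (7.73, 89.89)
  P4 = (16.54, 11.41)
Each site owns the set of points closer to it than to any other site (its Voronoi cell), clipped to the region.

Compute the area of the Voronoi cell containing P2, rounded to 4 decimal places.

Area of P2's cell: 760.7504

1. box [0,42]×[0,94]: [(0, 0) (42, 0) (42, 94) (0, 94)]
2. ⊥bis P2·P0 via (28.395,53.315): [(0, 59.438) (42, 50.3812) (42, 94) (0, 94)]  |A|=1641.795
3. ⊥bis P2·P1 via (18.925,75.035): [(33.8916, 52.1297) (42, 50.3812) (42, 94) (6.533, 94)]  |A|=919.345
4. ⊥bis P2·P3 via (21.565,87.845): [(19.5338, 74.1033) (33.8916, 52.1297) (42, 50.3812) (42, 94) (22.4748, 94)]  |A|=760.7504
5. ⊥bis P2·P4 via (25.97,48.605): [(19.5338, 74.1033) (33.8916, 52.1297) (42, 50.3812) (42, 94) (22.4748, 94)]  |A|=760.7504
6. canonical 5-gon: [(19.5338, 74.1033) (33.8916, 52.1297) (42, 50.3812) (42, 94) (22.4748, 94)]
7. shoelace: 760.7504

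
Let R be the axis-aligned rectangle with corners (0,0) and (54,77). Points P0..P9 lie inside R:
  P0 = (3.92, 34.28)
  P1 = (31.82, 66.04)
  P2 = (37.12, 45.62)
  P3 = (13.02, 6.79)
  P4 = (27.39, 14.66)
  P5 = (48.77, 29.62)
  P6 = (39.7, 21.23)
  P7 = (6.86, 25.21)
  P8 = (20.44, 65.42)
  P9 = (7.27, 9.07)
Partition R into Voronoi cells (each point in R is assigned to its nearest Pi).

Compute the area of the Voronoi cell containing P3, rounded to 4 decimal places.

Area of P3's cell: 189.8483

1. box [0,54]×[0,77]: [(0, 0) (54, 0) (54, 77) (0, 77)]
2. ⊥bis P3·P0 via (8.47,20.535): [(0, 17.7312) (0, 0) (54, 0) (54, 35.6068)]  |A|=1440.1247
3. ⊥bis P3·P1 via (22.42,36.415): [(39.791, 30.9032) (0, 17.7312) (0, 0) (54, 0) (54, 26.3947)]  |A|=1374.6775
4. ⊥bis P3·P2 via (25.07,26.205): [(25.2538, 26.0909) (0, 17.7312) (0, 0) (54, 0) (54, 8.2495)]  |A|=1046.9154
5. ⊥bis P3·P4 via (20.205,10.725): [(13.8559, 22.3179) (0, 17.7312) (0, 0) (26.0787, 0)]  |A|=413.8525
6. ⊥bis P3·P5 via (30.895,18.205): [(13.8559, 22.3179) (0, 17.7312) (0, 0) (26.0787, 0)]  |A|=413.8525
7. ⊥bis P3·P6 via (26.36,14.01): [(13.8559, 22.3179) (0, 17.7312) (0, 0) (26.0787, 0)]  |A|=413.8525
8. ⊥bis P3·P7 via (9.94,16): [(16.1742, 18.0848) (0, 12.6759) (0, 0) (26.0787, 0)]  |A|=338.3264
9. ⊥bis P3·P8 via (16.73,36.105): [(16.1742, 18.0848) (0, 12.6759) (0, 0) (26.0787, 0)]  |A|=338.3264
10. ⊥bis P3·P9 via (10.145,7.93): [(16.1742, 18.0848) (13.8655, 17.3128) (7.0006, 0) (26.0787, 0)]  |A|=189.8483
11. canonical 4-gon: [(16.1742, 18.0848) (13.8655, 17.3128) (7.0006, 0) (26.0787, 0)]
12. shoelace: 189.8483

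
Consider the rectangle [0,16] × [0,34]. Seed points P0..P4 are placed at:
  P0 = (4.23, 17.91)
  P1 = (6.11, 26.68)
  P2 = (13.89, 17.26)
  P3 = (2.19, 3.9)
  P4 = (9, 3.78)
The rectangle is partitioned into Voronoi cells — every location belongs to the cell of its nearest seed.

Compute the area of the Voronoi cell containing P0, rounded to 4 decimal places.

Area of P0's cell: 102.7654

1. box [0,16]×[0,34]: [(0, 0) (16, 0) (16, 34) (0, 34)]
2. ⊥bis P0·P1 via (5.17,22.295): [(0, 23.4033) (0, 0) (16, 0) (16, 19.9734)]  |A|=347.0135
3. ⊥bis P0·P2 via (9.06,17.585): [(9.3171, 21.406) (0, 23.4033) (0, 0) (7.8767, 0)]  |A|=193.3302
4. ⊥bis P0·P3 via (3.21,10.905): [(8.5581, 10.1263) (9.3171, 21.406) (0, 23.4033) (0, 11.3724)]  |A|=104.786
5. ⊥bis P0·P4 via (6.615,10.845): [(5.7131, 10.5405) (8.6528, 11.5329) (9.3171, 21.406) (0, 23.4033) (0, 11.3724)]  |A|=102.7654
6. canonical 5-gon: [(5.7131, 10.5405) (8.6528, 11.5329) (9.3171, 21.406) (0, 23.4033) (0, 11.3724)]
7. shoelace: 102.7654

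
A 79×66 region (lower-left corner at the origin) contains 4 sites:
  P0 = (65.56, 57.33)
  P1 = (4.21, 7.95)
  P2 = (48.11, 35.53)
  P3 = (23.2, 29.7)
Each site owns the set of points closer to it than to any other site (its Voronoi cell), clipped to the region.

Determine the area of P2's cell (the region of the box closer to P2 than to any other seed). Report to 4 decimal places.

Area of P2's cell: 1997.0920

1. box [0,79]×[0,66]: [(0, 0) (79, 0) (79, 66) (0, 66)]
2. ⊥bis P2·P0 via (56.835,46.43): [(0, 0) (79, 0) (79, 28.6878) (32.3865, 66) (0, 66)]  |A|=4344.375
3. ⊥bis P2·P1 via (26.16,21.74): [(0, 63.3797) (39.8181, 0) (79, 0) (79, 28.6878) (32.3865, 66) (0, 66)]  |A|=3082.5456
4. ⊥bis P2·P3 via (35.655,32.615): [(43.2883, 0) (79, 0) (79, 28.6878) (32.3865, 66) (27.8415, 66)]  |A|=1997.092
5. canonical 5-gon: [(43.2883, 0) (79, 0) (79, 28.6878) (32.3865, 66) (27.8415, 66)]
6. shoelace: 1997.092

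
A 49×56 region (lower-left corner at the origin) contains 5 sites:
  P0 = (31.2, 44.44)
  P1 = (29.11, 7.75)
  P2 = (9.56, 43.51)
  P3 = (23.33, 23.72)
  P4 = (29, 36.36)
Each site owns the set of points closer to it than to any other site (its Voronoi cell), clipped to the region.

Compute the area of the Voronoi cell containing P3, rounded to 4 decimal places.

Area of P3's cell: 610.9160

1. box [0,49]×[0,56]: [(0, 0) (49, 0) (49, 56) (0, 56)]
2. ⊥bis P3·P0 via (27.265,34.08): [(0, 44.436) (0, 0) (49, 0) (49, 25.8245)]  |A|=1721.3808
3. ⊥bis P3·P1 via (26.22,15.735): [(0, 44.436) (0, 6.2452) (49, 23.9797) (49, 25.8245)]  |A|=980.8691
4. ⊥bis P3·P2 via (16.445,33.615): [(20.6981, 36.5743) (0, 22.1725) (0, 6.2452) (49, 23.9797) (49, 25.8245)]  |A|=750.4636
5. ⊥bis P3·P4 via (26.165,30.04): [(17.1311, 34.0924) (0, 22.1725) (0, 6.2452) (43.8391, 22.1118)]  |A|=610.916
6. canonical 4-gon: [(17.1311, 34.0924) (0, 22.1725) (0, 6.2452) (43.8391, 22.1118)]
7. shoelace: 610.916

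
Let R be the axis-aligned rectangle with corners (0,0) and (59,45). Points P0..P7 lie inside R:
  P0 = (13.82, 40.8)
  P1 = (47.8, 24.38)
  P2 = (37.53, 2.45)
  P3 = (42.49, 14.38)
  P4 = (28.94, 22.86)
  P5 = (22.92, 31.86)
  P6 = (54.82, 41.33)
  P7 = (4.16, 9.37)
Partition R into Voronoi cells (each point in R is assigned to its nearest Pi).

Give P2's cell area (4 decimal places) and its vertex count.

Area of P2's cell: 278.0247 (5 vertices)

1. box [0,59]×[0,45]: [(0, 0) (59, 0) (59, 45) (0, 45)]
2. ⊥bis P2·P0 via (25.675,21.625): [(0, 5.7514) (0, 0) (59, 0) (59, 42.2283)]  |A|=1415.3992
3. ⊥bis P2·P1 via (42.665,13.415): [(25.4417, 21.4808) (0, 5.7514) (0, 0) (59, 0) (59, 5.7652)]  |A|=803.5804
4. ⊥bis P2·P3 via (40.01,8.415): [(18.6634, 17.29) (0, 5.7514) (0, 0) (59, 0) (59, 0.5197)]  |A|=574.2085
5. ⊥bis P2·P4 via (33.235,12.655): [(31.5338, 11.939) (3.1665, 0) (59, 0) (59, 0.5197)]  |A|=340.4368
6. ⊥bis P2·P5 via (30.225,17.155): [(31.5338, 11.939) (3.1665, 0) (59, 0) (59, 0.5197)]  |A|=340.4368
7. ⊥bis P2·P6 via (46.175,21.89): [(31.5338, 11.939) (3.1665, 0) (59, 0) (59, 0.5197)]  |A|=340.4368
8. ⊥bis P2·P7 via (20.845,5.91): [(31.5338, 11.939) (21.1927, 7.5867) (19.6194, 0) (59, 0) (59, 0.5197)]  |A|=278.0247
9. canonical 5-gon: [(31.5338, 11.939) (21.1927, 7.5867) (19.6194, 0) (59, 0) (59, 0.5197)]
10. shoelace: 278.0247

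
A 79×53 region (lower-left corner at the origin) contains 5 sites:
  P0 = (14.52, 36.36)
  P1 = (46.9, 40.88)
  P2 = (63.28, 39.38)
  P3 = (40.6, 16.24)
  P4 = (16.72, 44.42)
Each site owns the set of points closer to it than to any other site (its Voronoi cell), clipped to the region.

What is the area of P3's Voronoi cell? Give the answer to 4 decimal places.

1. box [0,79]×[0,53]: [(0, 0) (79, 0) (79, 53) (0, 53)]
2. ⊥bis P3·P0 via (27.56,26.3): [(7.2703, 0) (79, 0) (79, 53) (48.1583, 53)]  |A|=2718.1424
3. ⊥bis P3·P1 via (43.75,28.56): [(31.6836, 31.6451) (7.2703, 0) (79, 0) (79, 19.5472)]  |A|=1597.4005
4. ⊥bis P3·P2 via (51.94,27.81): [(53.7953, 25.9916) (31.6836, 31.6451) (7.2703, 0) (79, 0) (79, 1.2879)]  |A|=1367.2903
5. ⊥bis P3·P4 via (28.66,30.33): [(53.7953, 25.9916) (31.6836, 31.6451) (7.2703, 0) (79, 0) (79, 1.2879)]  |A|=1367.2903
6. canonical 5-gon: [(53.7953, 25.9916) (31.6836, 31.6451) (7.2703, 0) (79, 0) (79, 1.2879)]
7. shoelace: 1367.2903

Area of P3's cell: 1367.2903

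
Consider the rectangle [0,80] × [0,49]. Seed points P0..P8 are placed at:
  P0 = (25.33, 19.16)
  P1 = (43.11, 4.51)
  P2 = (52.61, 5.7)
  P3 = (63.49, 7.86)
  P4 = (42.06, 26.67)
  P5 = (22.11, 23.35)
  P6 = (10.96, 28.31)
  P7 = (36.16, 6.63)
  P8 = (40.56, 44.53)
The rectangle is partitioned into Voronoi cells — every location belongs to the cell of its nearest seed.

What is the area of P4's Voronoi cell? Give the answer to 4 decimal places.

1. box [0,80]×[0,49]: [(0, 0) (80, 0) (80, 49) (0, 49)]
2. ⊥bis P4·P0 via (33.695,22.915): [(43.9814, 0) (80, 0) (80, 49) (21.9856, 49)]  |A|=2303.8084
3. ⊥bis P4·P1 via (42.585,15.59): [(37.0998, 15.3301) (80, 17.3628) (80, 49) (21.9856, 49)]  |A|=1655.29
4. ⊥bis P4·P2 via (47.335,16.185): [(37.0998, 15.3301) (46.5232, 15.7766) (80, 32.6188) (80, 49) (21.9856, 49)]  |A|=1399.9305
5. ⊥bis P4·P3 via (52.775,17.265): [(37.0998, 15.3301) (46.5232, 15.7766) (55.3794, 20.2321) (80, 48.2821) (80, 49) (21.9856, 49)]  |A|=1207.1096
6. ⊥bis P4·P5 via (32.085,25.01): [(31.6905, 27.3803) (37.0998, 15.3301) (46.5232, 15.7766) (55.3794, 20.2321) (80, 48.2821) (80, 49) (28.0927, 49)]  |A|=1141.093
7. ⊥bis P4·P6 via (26.51,27.49): [(31.6905, 27.3803) (37.0998, 15.3301) (46.5232, 15.7766) (55.3794, 20.2321) (80, 48.2821) (80, 49) (28.0927, 49)]  |A|=1141.093
8. ⊥bis P4·P7 via (39.11,16.65): [(31.6905, 27.3803) (36.111, 17.5329) (42.693, 15.5951) (46.5232, 15.7766) (55.3794, 20.2321) (80, 48.2821) (80, 49) (28.0927, 49)]  |A|=1134.8015
9. ⊥bis P4·P8 via (41.31,35.6): [(30.4741, 34.6899) (31.6905, 27.3803) (36.111, 17.5329) (42.693, 15.5951) (46.5232, 15.7766) (55.3794, 20.2321) (71.0616, 38.0987)]  |A|=554.2013
10. canonical 7-gon: [(30.4741, 34.6899) (31.6905, 27.3803) (36.111, 17.5329) (42.693, 15.5951) (46.5232, 15.7766) (55.3794, 20.2321) (71.0616, 38.0987)]
11. shoelace: 554.2013

Area of P4's cell: 554.2013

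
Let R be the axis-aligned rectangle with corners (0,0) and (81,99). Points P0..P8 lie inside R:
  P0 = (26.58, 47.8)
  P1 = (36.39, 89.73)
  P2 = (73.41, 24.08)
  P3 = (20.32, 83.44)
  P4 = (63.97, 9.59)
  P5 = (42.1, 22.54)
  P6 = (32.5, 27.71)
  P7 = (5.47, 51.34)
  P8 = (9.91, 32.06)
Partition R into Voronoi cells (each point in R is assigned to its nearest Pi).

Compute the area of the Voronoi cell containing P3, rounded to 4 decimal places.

Area of P3's cell: 926.4287

1. box [0,81]×[0,99]: [(0, 0) (81, 0) (81, 99) (0, 99)]
2. ⊥bis P3·P0 via (23.45,65.62): [(0, 61.5011) (81, 75.7284) (81, 99) (0, 99)]  |A|=2461.205
3. ⊥bis P3·P1 via (28.355,86.585): [(0, 61.5011) (35.7176, 67.7747) (23.4956, 99) (0, 99)]  |A|=1036.5128
4. ⊥bis P3·P2 via (46.865,53.76): [(0, 61.5011) (35.7176, 67.7747) (23.4956, 99) (0, 99)]  |A|=1036.5128
5. ⊥bis P3·P4 via (42.145,46.515): [(0, 61.5011) (35.7176, 67.7747) (23.4956, 99) (0, 99)]  |A|=1036.5128
6. ⊥bis P3·P5 via (31.21,52.99): [(0, 61.5011) (35.7176, 67.7747) (23.4956, 99) (0, 99)]  |A|=1036.5128
7. ⊥bis P3·P6 via (26.41,55.575): [(0, 61.5011) (35.7176, 67.7747) (23.4956, 99) (0, 99)]  |A|=1036.5128
8. ⊥bis P3·P7 via (12.895,67.39): [(0, 73.3554) (18.5728, 64.7633) (35.7176, 67.7747) (23.4956, 99) (0, 99)]  |A|=926.4287
9. ⊥bis P3·P8 via (15.115,57.75): [(0, 73.3554) (18.5728, 64.7633) (35.7176, 67.7747) (23.4956, 99) (0, 99)]  |A|=926.4287
10. canonical 5-gon: [(0, 73.3554) (18.5728, 64.7633) (35.7176, 67.7747) (23.4956, 99) (0, 99)]
11. shoelace: 926.4287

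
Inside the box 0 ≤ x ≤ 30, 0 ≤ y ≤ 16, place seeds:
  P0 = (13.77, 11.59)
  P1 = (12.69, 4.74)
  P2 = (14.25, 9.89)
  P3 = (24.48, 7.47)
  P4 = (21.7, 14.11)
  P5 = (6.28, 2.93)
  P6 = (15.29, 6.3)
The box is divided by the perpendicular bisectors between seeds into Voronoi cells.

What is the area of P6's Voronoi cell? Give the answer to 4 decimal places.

1. box [0,30]×[0,16]: [(0, 0) (30, 0) (30, 16) (0, 16)]
2. ⊥bis P6·P0 via (14.53,8.945): [(0, 4.77) (0, 0) (30, 0) (30, 13.3901)]  |A|=272.4014
3. ⊥bis P6·P1 via (13.99,5.52): [(12.3166, 8.309) (17.302, 0) (30, 0) (30, 13.3901)]  |A|=171.1449
4. ⊥bis P6·P2 via (14.77,8.095): [(12.7893, 7.5212) (17.302, 0) (30, 0) (30, 12.507)]  |A|=155.3796
5. ⊥bis P6·P3 via (19.885,6.885): [(19.5545, 9.481) (12.7893, 7.5212) (17.302, 0) (20.7615, 0)]  |A|=46.2634
6. ⊥bis P6·P4 via (18.495,10.205): [(19.5752, 9.3184) (19.4234, 9.4431) (12.7893, 7.5212) (17.302, 0) (20.7615, 0)]  |A|=46.2523
7. ⊥bis P6·P5 via (10.785,4.615): [(19.5752, 9.3184) (19.4234, 9.4431) (12.7893, 7.5212) (17.302, 0) (20.7615, 0)]  |A|=46.2523
8. canonical 5-gon: [(19.5752, 9.3184) (19.4234, 9.4431) (12.7893, 7.5212) (17.302, 0) (20.7615, 0)]
9. shoelace: 46.2523

Area of P6's cell: 46.2523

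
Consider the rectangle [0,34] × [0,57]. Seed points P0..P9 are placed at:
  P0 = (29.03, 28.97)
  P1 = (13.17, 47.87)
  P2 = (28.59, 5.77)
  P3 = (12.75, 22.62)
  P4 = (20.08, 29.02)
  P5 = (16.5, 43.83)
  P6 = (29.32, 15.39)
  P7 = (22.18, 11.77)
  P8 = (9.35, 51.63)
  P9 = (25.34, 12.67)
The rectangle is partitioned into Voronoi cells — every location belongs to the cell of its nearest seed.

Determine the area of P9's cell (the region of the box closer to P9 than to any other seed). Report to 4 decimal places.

Area of P9's cell: 41.3282

1. box [0,34]×[0,57]: [(0, 0) (34, 0) (34, 57) (0, 57)]
2. ⊥bis P9·P0 via (27.185,20.82): [(0, 26.9742) (0, 0) (34, 0) (34, 19.2772)]  |A|=786.2733
3. ⊥bis P9·P1 via (19.255,30.27): [(5.8753, 25.6441) (0, 23.6128) (0, 0) (34, 0) (34, 19.2772)]  |A|=776.3989
4. ⊥bis P9·P2 via (26.965,9.22): [(5.8753, 25.6441) (0, 23.6128) (0, 0) (7.3902, 0) (34, 12.5336) (34, 19.2772)]  |A|=609.6409
5. ⊥bis P9·P3 via (19.045,17.645): [(22.4088, 21.9012) (5.1, 0) (7.3902, 0) (34, 12.5336) (34, 19.2772)]  |A|=261.4388
6. ⊥bis P9·P4 via (22.71,20.845): [(24.5127, 21.425) (21.1867, 20.3549) (5.1, 0) (7.3902, 0) (34, 12.5336) (34, 19.2772)]  |A|=259.521
7. ⊥bis P9·P5 via (20.92,28.25): [(24.5127, 21.425) (21.1867, 20.3549) (5.1, 0) (7.3902, 0) (34, 12.5336) (34, 19.2772)]  |A|=259.521
8. ⊥bis P9·P6 via (27.33,14.03): [(22.6793, 20.8351) (21.1867, 20.3549) (5.1, 0) (7.3902, 0) (29.7279, 10.5214)]  |A|=187.4602
9. ⊥bis P9·P7 via (23.76,12.22): [(22.6793, 20.8351) (21.4216, 20.4305) (24.8925, 8.2438) (29.7279, 10.5214)]  |A|=41.3282
10. ⊥bis P9·P8 via (17.345,32.15): [(22.6793, 20.8351) (21.4216, 20.4305) (24.8925, 8.2438) (29.7279, 10.5214)]  |A|=41.3282
11. canonical 4-gon: [(22.6793, 20.8351) (21.4216, 20.4305) (24.8925, 8.2438) (29.7279, 10.5214)]
12. shoelace: 41.3282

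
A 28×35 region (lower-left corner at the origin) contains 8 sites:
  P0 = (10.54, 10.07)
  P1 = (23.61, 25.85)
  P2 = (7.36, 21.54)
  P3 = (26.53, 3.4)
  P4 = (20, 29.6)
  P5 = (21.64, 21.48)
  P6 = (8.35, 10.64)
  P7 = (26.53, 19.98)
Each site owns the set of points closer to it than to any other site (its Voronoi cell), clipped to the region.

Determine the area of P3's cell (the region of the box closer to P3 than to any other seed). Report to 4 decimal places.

Area of P3's cell: 114.9089

1. box [0,28]×[0,35]: [(0, 0) (28, 0) (28, 35) (0, 35)]
2. ⊥bis P3·P0 via (18.535,6.735): [(15.7256, 0) (28, 0) (28, 29.4255)]  |A|=180.59
3. ⊥bis P3·P1 via (25.07,14.625): [(21.6401, 14.1789) (15.7256, 0) (28, 0) (28, 15.0061)]  |A|=134.7373
4. ⊥bis P3·P2 via (16.945,12.47): [(21.6401, 14.1789) (15.7256, 0) (28, 0) (28, 15.0061)]  |A|=134.7373
5. ⊥bis P3·P4 via (23.265,16.5): [(21.6401, 14.1789) (15.7256, 0) (28, 0) (28, 15.0061)]  |A|=134.7373
6. ⊥bis P3·P5 via (24.085,12.44): [(20.5116, 11.4735) (15.7256, 0) (28, 0) (28, 13.4989)]  |A|=120.9578
7. ⊥bis P3·P6 via (17.44,7.02): [(20.5116, 11.4735) (15.7256, 0) (28, 0) (28, 13.4989)]  |A|=120.9578
8. ⊥bis P3·P7 via (26.53,11.69): [(21.312, 11.69) (20.5116, 11.4735) (15.7256, 0) (28, 0) (28, 11.69)]  |A|=114.9089
9. canonical 5-gon: [(21.312, 11.69) (20.5116, 11.4735) (15.7256, 0) (28, 0) (28, 11.69)]
10. shoelace: 114.9089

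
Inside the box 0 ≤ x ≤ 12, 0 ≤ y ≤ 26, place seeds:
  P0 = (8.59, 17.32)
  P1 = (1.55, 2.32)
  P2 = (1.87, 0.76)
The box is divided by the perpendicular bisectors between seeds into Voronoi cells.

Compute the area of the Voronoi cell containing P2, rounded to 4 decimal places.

1. box [0,12]×[0,26]: [(0, 0) (12, 0) (12, 26) (0, 26)]
2. ⊥bis P2·P0 via (5.23,9.04): [(0, 11.1623) (0, 0) (12, 0) (12, 6.2928)]  |A|=104.7304
3. ⊥bis P2·P1 via (1.71,1.54): [(0, 1.1892) (0, 0) (12, 0) (12, 3.6508)]  |A|=29.04
4. canonical 4-gon: [(0, 1.1892) (0, 0) (12, 0) (12, 3.6508)]
5. shoelace: 29.04

Area of P2's cell: 29.0400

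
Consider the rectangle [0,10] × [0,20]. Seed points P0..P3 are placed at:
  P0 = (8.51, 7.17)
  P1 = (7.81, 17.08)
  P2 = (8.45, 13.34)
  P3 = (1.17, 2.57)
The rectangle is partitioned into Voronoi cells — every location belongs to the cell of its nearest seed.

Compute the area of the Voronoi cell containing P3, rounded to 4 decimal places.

Area of P3's cell: 48.6468

1. box [0,10]×[0,20]: [(0, 0) (10, 0) (10, 20) (0, 20)]
2. ⊥bis P3·P0 via (4.84,4.87): [(0, 12.593) (0, 0) (7.892, 0)]  |A|=49.6921
3. ⊥bis P3·P1 via (4.49,9.825): [(0.6267, 11.5929) (0, 11.8797) (0, 0) (7.892, 0)]  |A|=49.4686
4. ⊥bis P3·P2 via (4.81,7.955): [(1.5077, 10.1872) (0, 11.2063) (0, 0) (7.892, 0)]  |A|=48.6468
5. canonical 4-gon: [(1.5077, 10.1872) (0, 11.2063) (0, 0) (7.892, 0)]
6. shoelace: 48.6468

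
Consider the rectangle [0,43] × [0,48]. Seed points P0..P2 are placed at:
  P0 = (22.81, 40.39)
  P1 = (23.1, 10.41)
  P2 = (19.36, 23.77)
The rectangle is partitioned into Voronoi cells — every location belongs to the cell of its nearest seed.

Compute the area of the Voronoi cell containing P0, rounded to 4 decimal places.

1. box [0,43]×[0,48]: [(0, 0) (43, 0) (43, 48) (0, 48)]
2. ⊥bis P0·P1 via (22.955,25.4): [(0, 25.178) (43, 25.5939) (43, 48) (0, 48)]  |A|=972.4052
3. ⊥bis P0·P2 via (21.085,32.08): [(0, 36.4569) (43, 27.5309) (43, 48) (0, 48)]  |A|=688.2643
4. canonical 4-gon: [(0, 36.4569) (43, 27.5309) (43, 48) (0, 48)]
5. shoelace: 688.2643

Area of P0's cell: 688.2643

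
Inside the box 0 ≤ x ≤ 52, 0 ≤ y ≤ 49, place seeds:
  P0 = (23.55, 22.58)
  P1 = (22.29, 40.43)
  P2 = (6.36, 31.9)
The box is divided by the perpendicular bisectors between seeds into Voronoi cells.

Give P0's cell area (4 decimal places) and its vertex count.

1. box [0,52]×[0,49]: [(0, 0) (52, 0) (52, 49) (0, 49)]
2. ⊥bis P0·P1 via (22.92,31.505): [(0, 29.8871) (0, 0) (52, 0) (52, 33.5577)]  |A|=1649.5654
3. ⊥bis P0·P2 via (14.955,27.24): [(17.0424, 31.0901) (0.1861, 0) (52, 0) (52, 33.5577)]  |A|=1391.9973
4. canonical 4-gon: [(17.0424, 31.0901) (0.1861, 0) (52, 0) (52, 33.5577)]
5. shoelace: 1391.9973

Area of P0's cell: 1391.9973 (4 vertices)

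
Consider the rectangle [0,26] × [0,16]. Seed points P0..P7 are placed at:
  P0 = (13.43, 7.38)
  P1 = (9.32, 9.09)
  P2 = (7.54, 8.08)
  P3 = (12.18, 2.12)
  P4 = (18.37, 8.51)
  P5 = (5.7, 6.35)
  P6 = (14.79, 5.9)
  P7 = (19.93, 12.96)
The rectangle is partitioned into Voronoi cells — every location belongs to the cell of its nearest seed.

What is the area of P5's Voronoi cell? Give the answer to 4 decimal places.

Area of P5's cell: 79.1420

1. box [0,26]×[0,16]: [(0, 0) (26, 0) (26, 16) (0, 16)]
2. ⊥bis P5·P0 via (9.565,6.865): [(0, 0) (10.4797, 0) (8.3478, 16) (0, 16)]  |A|=150.6202
3. ⊥bis P5·P1 via (7.51,7.72): [(0, 0) (10.4797, 0) (9.8658, 4.6076) (1.2428, 16) (0, 16)]  |A|=110.1489
4. ⊥bis P5·P2 via (6.62,7.215): [(0, 14.2559) (0, 0) (10.4797, 0) (9.9969, 3.6233)]  |A|=90.2437
5. ⊥bis P5·P3 via (8.94,4.235): [(9.1375, 4.5375) (0, 14.2559) (0, 0) (6.1755, 0)]  |A|=79.142
6. ⊥bis P5·P4 via (12.035,7.43): [(9.1375, 4.5375) (0, 14.2559) (0, 0) (6.1755, 0)]  |A|=79.142
7. ⊥bis P5·P6 via (10.245,6.125): [(9.1375, 4.5375) (0, 14.2559) (0, 0) (6.1755, 0)]  |A|=79.142
8. ⊥bis P5·P7 via (12.815,9.655): [(9.1375, 4.5375) (0, 14.2559) (0, 0) (6.1755, 0)]  |A|=79.142
9. canonical 4-gon: [(9.1375, 4.5375) (0, 14.2559) (0, 0) (6.1755, 0)]
10. shoelace: 79.142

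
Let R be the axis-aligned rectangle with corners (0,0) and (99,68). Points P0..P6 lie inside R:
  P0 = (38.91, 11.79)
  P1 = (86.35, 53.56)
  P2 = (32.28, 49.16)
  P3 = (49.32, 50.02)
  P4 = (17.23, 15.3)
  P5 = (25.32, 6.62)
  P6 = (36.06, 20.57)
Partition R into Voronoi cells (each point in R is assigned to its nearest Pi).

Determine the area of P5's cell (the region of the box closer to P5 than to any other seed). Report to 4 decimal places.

1. box [0,99]×[0,68]: [(0, 0) (99, 0) (99, 68) (0, 68)]
2. ⊥bis P5·P0 via (32.115,9.205): [(0, 0) (35.6168, 0) (9.7478, 68) (0, 68)]  |A|=1542.3976
3. ⊥bis P5·P1 via (55.835,30.09): [(0, 0) (35.6168, 0) (9.7478, 68) (0, 68)]  |A|=1542.3976
4. ⊥bis P5·P2 via (28.8,27.89): [(0, 32.602) (0, 0) (35.6168, 0) (24.755, 28.5518)]  |A|=911.9929
5. ⊥bis P5·P3 via (37.32,28.32): [(0, 32.602) (0, 0) (35.6168, 0) (24.755, 28.5518)]  |A|=911.9929
6. ⊥bis P5·P4 via (21.275,10.96): [(9.5157, 0) (35.6168, 0) (28.7847, 17.9592)]  |A|=234.3779
7. ⊥bis P5·P6 via (30.69,13.595): [(27.0823, 16.3726) (9.5157, 0) (35.6168, 0) (30.3434, 13.8618)]  |A|=229.6537
8. canonical 4-gon: [(27.0823, 16.3726) (9.5157, 0) (35.6168, 0) (30.3434, 13.8618)]
9. shoelace: 229.6537

Area of P5's cell: 229.6537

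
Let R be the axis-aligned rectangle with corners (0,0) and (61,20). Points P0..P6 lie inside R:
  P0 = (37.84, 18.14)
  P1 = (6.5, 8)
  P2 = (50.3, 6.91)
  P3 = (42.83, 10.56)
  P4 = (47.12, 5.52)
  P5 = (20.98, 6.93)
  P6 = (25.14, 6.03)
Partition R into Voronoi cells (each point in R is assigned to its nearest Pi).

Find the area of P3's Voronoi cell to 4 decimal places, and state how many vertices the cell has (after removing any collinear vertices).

1. box [0,61]×[0,20]: [(0, 0) (61, 0) (61, 20) (0, 20)]
2. ⊥bis P3·P0 via (40.335,14.35): [(18.5368, 0) (61, 0) (61, 20) (48.9176, 20)]  |A|=545.4563
3. ⊥bis P3·P1 via (24.665,9.28): [(25.0183, 4.2668) (25.3189, 0) (61, 0) (61, 20) (48.9176, 20)]  |A|=530.9873
4. ⊥bis P3·P2 via (46.565,8.735): [(25.0183, 4.2668) (25.3189, 0) (42.2969, 0) (52.0693, 20) (48.9176, 20)]  |A|=254.6494
5. ⊥bis P3·P4 via (44.975,8.04): [(25.0183, 4.2668) (25.3189, 0) (35.5294, 0) (47.1158, 9.8622) (52.0693, 20) (48.9176, 20)]  |A|=221.2782
6. ⊥bis P3·P5 via (31.905,8.745): [(31.8967, 8.795) (33.3578, 0) (35.5294, 0) (47.1158, 9.8622) (52.0693, 20) (48.9176, 20)]  |A|=170.572
7. ⊥bis P3·P6 via (33.985,8.295): [(33.5742, 9.8993) (36.0054, 0.4052) (47.1158, 9.8622) (52.0693, 20) (48.9176, 20)]  |A|=148.8879
8. canonical 5-gon: [(33.5742, 9.8993) (36.0054, 0.4052) (47.1158, 9.8622) (52.0693, 20) (48.9176, 20)]
9. shoelace: 148.8879

Area of P3's cell: 148.8879 (5 vertices)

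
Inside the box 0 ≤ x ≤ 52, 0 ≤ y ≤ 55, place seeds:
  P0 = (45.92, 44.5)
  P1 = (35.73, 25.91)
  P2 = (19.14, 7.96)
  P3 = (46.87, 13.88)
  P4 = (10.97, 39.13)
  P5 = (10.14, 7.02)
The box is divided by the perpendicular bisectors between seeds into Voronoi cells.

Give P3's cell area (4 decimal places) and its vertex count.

1. box [0,52]×[0,55]: [(0, 0) (52, 0) (52, 55) (0, 55)]
2. ⊥bis P3·P0 via (46.395,29.19): [(0, 27.7506) (0, 0) (52, 0) (52, 29.3639)]  |A|=1484.9762
3. ⊥bis P3·P1 via (41.3,19.895): [(51.5089, 29.3487) (19.8155, 0) (52, 0) (52, 29.3639)]  |A|=479.4951
4. ⊥bis P3·P2 via (33.005,10.92): [(51.5089, 29.3487) (32.7744, 12.0001) (35.3363, 0) (52, 0) (52, 29.3639)]  |A|=386.3696
5. ⊥bis P3·P4 via (28.92,26.505): [(51.5089, 29.3487) (32.7744, 12.0001) (35.3363, 0) (52, 0) (52, 29.3639)]  |A|=386.3696
6. ⊥bis P3·P5 via (28.505,10.45): [(51.5089, 29.3487) (32.7744, 12.0001) (35.3363, 0) (52, 0) (52, 29.3639)]  |A|=386.3696
7. canonical 5-gon: [(51.5089, 29.3487) (32.7744, 12.0001) (35.3363, 0) (52, 0) (52, 29.3639)]
8. shoelace: 386.3696

Area of P3's cell: 386.3696 (5 vertices)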